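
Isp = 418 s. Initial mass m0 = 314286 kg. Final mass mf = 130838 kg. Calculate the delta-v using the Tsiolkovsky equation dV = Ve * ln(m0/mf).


Ve = 418 * 9.81 = 4100.58 m/s
dV = 4100.58 * ln(314286/130838) = 3594 m/s

3594 m/s


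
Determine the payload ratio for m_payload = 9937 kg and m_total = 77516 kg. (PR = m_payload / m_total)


PR = 9937 / 77516 = 0.1282

0.1282


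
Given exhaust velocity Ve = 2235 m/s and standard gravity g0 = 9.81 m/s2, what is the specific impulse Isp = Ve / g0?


Isp = Ve / g0 = 2235 / 9.81 = 227.8 s

227.8 s


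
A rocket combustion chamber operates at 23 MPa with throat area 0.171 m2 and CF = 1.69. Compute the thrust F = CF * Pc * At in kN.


F = 1.69 * 23e6 * 0.171 = 6.6468e+06 N = 6646.8 kN

6646.8 kN


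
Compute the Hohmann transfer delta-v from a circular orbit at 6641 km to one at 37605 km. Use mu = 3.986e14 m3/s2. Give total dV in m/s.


V1 = sqrt(mu/r1) = 7747.33 m/s
dV1 = V1*(sqrt(2*r2/(r1+r2)) - 1) = 2353.4 m/s
V2 = sqrt(mu/r2) = 3255.71 m/s
dV2 = V2*(1 - sqrt(2*r1/(r1+r2))) = 1471.93 m/s
Total dV = 3825 m/s

3825 m/s


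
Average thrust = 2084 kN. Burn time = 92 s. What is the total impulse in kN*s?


It = 2084 * 92 = 191728 kN*s

191728 kN*s


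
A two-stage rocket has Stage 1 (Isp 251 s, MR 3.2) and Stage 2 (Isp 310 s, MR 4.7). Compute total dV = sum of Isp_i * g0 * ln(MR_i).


dV1 = 251 * 9.81 * ln(3.2) = 2864.0 m/s
dV2 = 310 * 9.81 * ln(4.7) = 4706.3 m/s
Total dV = 2864.0 + 4706.3 = 7570.3 m/s ~ 7570 m/s

7570 m/s


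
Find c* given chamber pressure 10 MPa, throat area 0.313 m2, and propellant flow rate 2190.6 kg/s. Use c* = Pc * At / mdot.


c* = 10e6 * 0.313 / 2190.6 = 1429 m/s

1429 m/s


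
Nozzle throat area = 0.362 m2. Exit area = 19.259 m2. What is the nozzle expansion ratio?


AR = 19.259 / 0.362 = 53.2

53.2


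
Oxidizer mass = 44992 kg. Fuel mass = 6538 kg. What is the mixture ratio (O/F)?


MR = 44992 / 6538 = 6.88

6.88


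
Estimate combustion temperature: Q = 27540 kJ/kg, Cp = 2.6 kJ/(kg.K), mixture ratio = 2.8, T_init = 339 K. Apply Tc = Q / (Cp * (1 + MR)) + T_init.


Tc = 27540 / (2.6 * (1 + 2.8)) + 339 = 3126 K

3126 K


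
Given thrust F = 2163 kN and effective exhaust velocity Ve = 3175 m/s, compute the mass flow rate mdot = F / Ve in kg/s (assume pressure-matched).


mdot = F / Ve = 2163000 / 3175 = 681.3 kg/s

681.3 kg/s


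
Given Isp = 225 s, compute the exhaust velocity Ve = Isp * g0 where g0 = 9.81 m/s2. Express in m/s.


Ve = Isp * g0 = 225 * 9.81 = 2207.2 m/s

2207.2 m/s


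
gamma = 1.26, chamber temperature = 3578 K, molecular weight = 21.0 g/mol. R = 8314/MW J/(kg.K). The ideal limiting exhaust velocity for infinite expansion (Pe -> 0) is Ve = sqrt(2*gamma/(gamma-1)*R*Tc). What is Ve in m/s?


R = 8314 / 21.0 = 395.9 J/(kg.K)
Ve = sqrt(2 * 1.26 / (1.26 - 1) * 395.9 * 3578) = 3705 m/s

3705 m/s


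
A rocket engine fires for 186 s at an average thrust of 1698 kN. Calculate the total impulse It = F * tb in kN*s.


It = 1698 * 186 = 315828 kN*s

315828 kN*s


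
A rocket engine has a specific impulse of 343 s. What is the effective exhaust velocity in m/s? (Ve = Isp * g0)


Ve = Isp * g0 = 343 * 9.81 = 3364.8 m/s

3364.8 m/s


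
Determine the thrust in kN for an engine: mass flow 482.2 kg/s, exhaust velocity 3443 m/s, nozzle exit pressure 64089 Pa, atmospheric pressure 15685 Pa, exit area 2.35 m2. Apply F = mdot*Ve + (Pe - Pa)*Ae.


F = 482.2 * 3443 + (64089 - 15685) * 2.35 = 1.7740e+06 N = 1774.0 kN

1774.0 kN


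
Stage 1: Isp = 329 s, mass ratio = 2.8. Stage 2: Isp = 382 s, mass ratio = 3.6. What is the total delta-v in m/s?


dV1 = 329 * 9.81 * ln(2.8) = 3323.1 m/s
dV2 = 382 * 9.81 * ln(3.6) = 4800.2 m/s
Total dV = 3323.1 + 4800.2 = 8123.3 m/s ~ 8123 m/s

8123 m/s


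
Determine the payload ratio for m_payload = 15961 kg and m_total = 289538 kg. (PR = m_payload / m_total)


PR = 15961 / 289538 = 0.0551

0.0551


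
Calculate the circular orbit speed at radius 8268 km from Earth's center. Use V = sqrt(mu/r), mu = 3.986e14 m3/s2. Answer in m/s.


V = sqrt(3.986e14 / 8268000) = 6943 m/s

6943 m/s


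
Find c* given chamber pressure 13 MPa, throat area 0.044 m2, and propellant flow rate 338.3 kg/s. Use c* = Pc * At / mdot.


c* = 13e6 * 0.044 / 338.3 = 1691 m/s

1691 m/s


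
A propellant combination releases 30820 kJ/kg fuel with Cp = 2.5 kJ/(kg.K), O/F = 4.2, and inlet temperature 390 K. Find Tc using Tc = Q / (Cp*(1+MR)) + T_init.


Tc = 30820 / (2.5 * (1 + 4.2)) + 390 = 2761 K

2761 K


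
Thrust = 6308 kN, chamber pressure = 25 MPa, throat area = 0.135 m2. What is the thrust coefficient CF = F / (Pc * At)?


CF = 6308000 / (25e6 * 0.135) = 1.87

1.87


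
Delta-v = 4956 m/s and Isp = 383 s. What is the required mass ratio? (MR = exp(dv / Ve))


Ve = 383 * 9.81 = 3757.23 m/s
MR = exp(4956 / 3757.23) = 3.74

3.74


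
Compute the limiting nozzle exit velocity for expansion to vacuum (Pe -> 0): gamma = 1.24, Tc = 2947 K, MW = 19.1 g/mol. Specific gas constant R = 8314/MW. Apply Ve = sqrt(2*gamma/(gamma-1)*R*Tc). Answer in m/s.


R = 8314 / 19.1 = 435.29 J/(kg.K)
Ve = sqrt(2 * 1.24 / (1.24 - 1) * 435.29 * 2947) = 3641 m/s

3641 m/s


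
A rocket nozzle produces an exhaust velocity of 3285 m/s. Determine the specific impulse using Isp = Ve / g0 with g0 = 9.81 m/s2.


Isp = Ve / g0 = 3285 / 9.81 = 334.9 s

334.9 s


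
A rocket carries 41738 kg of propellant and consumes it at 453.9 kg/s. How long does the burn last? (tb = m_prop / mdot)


tb = 41738 / 453.9 = 92.0 s

92.0 s


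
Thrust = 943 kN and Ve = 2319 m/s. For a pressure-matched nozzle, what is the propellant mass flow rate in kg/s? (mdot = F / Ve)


mdot = F / Ve = 943000 / 2319 = 406.6 kg/s

406.6 kg/s


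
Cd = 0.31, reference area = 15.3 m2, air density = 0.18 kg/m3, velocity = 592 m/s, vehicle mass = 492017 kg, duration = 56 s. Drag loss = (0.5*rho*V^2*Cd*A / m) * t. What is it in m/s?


D = 0.5 * 0.18 * 592^2 * 0.31 * 15.3 = 149602.57 N
a = 149602.57 / 492017 = 0.3041 m/s2
dV = 0.3041 * 56 = 17.0 m/s

17.0 m/s


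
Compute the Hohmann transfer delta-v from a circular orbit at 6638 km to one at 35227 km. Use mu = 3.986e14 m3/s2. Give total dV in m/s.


V1 = sqrt(mu/r1) = 7749.08 m/s
dV1 = V1*(sqrt(2*r2/(r1+r2)) - 1) = 2303.5 m/s
V2 = sqrt(mu/r2) = 3363.81 m/s
dV2 = V2*(1 - sqrt(2*r1/(r1+r2))) = 1469.55 m/s
Total dV = 3773 m/s

3773 m/s


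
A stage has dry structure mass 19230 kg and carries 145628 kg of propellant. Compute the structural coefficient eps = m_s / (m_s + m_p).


eps = 19230 / (19230 + 145628) = 0.1166

0.1166


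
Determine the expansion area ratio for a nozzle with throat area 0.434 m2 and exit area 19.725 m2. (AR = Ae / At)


AR = 19.725 / 0.434 = 45.4

45.4


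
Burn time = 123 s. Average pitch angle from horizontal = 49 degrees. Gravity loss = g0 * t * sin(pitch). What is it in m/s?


GL = 9.81 * 123 * sin(49 deg) = 911 m/s

911 m/s


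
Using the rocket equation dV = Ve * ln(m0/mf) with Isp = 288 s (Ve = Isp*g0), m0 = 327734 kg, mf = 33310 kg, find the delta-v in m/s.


Ve = 288 * 9.81 = 2825.28 m/s
dV = 2825.28 * ln(327734/33310) = 6460 m/s

6460 m/s


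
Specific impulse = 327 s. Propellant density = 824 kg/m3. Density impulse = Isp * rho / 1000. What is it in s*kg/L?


rho*Isp = 327 * 824 / 1000 = 269 s*kg/L

269 s*kg/L


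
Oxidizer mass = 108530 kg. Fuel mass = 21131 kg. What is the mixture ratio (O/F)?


MR = 108530 / 21131 = 5.14

5.14


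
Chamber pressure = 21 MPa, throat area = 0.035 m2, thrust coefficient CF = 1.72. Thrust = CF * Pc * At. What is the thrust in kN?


F = 1.72 * 21e6 * 0.035 = 1.2642e+06 N = 1264.2 kN

1264.2 kN


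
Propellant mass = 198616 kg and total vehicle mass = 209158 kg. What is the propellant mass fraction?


PMF = 198616 / 209158 = 0.95

0.95


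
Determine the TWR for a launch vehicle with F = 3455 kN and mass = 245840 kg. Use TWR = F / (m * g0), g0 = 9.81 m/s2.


TWR = 3455000 / (245840 * 9.81) = 1.43

1.43


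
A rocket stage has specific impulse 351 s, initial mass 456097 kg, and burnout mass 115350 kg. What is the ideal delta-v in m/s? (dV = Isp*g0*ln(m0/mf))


Ve = 351 * 9.81 = 3443.31 m/s
dV = 3443.31 * ln(456097/115350) = 4734 m/s

4734 m/s


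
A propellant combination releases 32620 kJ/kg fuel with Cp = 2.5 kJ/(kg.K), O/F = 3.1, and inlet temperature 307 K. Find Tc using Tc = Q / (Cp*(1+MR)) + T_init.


Tc = 32620 / (2.5 * (1 + 3.1)) + 307 = 3489 K

3489 K


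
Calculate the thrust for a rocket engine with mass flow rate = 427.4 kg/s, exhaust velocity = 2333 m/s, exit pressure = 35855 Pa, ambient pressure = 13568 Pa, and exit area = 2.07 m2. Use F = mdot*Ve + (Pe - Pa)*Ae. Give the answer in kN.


F = 427.4 * 2333 + (35855 - 13568) * 2.07 = 1.0433e+06 N = 1043.3 kN

1043.3 kN


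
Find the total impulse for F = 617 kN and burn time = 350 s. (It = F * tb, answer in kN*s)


It = 617 * 350 = 215950 kN*s

215950 kN*s


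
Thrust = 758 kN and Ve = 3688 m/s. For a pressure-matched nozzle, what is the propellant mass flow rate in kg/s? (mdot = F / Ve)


mdot = F / Ve = 758000 / 3688 = 205.5 kg/s

205.5 kg/s


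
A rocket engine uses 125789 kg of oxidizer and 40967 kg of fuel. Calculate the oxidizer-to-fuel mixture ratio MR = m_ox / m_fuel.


MR = 125789 / 40967 = 3.07

3.07


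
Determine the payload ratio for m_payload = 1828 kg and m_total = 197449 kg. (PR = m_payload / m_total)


PR = 1828 / 197449 = 0.0093

0.0093


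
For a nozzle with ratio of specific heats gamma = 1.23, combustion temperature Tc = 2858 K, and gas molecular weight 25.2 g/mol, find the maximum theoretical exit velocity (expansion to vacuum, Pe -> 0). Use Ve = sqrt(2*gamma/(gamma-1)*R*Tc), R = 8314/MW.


R = 8314 / 25.2 = 329.92 J/(kg.K)
Ve = sqrt(2 * 1.23 / (1.23 - 1) * 329.92 * 2858) = 3176 m/s

3176 m/s


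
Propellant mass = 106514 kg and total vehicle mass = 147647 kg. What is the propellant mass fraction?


PMF = 106514 / 147647 = 0.721

0.721


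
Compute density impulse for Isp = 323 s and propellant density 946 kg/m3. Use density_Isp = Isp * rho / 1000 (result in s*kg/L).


rho*Isp = 323 * 946 / 1000 = 306 s*kg/L

306 s*kg/L


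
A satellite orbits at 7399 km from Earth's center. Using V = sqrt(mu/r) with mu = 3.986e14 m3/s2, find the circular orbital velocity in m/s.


V = sqrt(3.986e14 / 7399000) = 7340 m/s

7340 m/s


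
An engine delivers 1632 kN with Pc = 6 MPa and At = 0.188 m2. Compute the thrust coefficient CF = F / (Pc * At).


CF = 1632000 / (6e6 * 0.188) = 1.45

1.45


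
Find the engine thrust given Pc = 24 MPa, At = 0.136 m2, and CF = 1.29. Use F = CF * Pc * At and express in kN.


F = 1.29 * 24e6 * 0.136 = 4.2106e+06 N = 4210.6 kN

4210.6 kN


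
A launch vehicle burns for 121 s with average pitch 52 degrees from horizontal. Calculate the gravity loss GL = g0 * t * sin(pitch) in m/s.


GL = 9.81 * 121 * sin(52 deg) = 935 m/s

935 m/s


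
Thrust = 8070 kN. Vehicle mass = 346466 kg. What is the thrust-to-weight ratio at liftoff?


TWR = 8070000 / (346466 * 9.81) = 2.37

2.37


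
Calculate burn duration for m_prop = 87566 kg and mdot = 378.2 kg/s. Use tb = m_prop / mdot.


tb = 87566 / 378.2 = 231.5 s

231.5 s


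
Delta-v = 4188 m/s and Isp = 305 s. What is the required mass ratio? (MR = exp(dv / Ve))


Ve = 305 * 9.81 = 2992.05 m/s
MR = exp(4188 / 2992.05) = 4.054

4.054


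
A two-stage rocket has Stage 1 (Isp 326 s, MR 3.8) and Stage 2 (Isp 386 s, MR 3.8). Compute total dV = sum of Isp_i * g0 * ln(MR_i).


dV1 = 326 * 9.81 * ln(3.8) = 4269.4 m/s
dV2 = 386 * 9.81 * ln(3.8) = 5055.2 m/s
Total dV = 4269.4 + 5055.2 = 9324.6 m/s ~ 9325 m/s

9325 m/s


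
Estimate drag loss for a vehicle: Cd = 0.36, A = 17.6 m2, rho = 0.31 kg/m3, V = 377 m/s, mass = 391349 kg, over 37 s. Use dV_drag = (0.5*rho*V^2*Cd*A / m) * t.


D = 0.5 * 0.31 * 377^2 * 0.36 * 17.6 = 139582.05 N
a = 139582.05 / 391349 = 0.3567 m/s2
dV = 0.3567 * 37 = 13.2 m/s

13.2 m/s


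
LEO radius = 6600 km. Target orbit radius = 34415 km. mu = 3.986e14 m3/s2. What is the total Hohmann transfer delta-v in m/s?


V1 = sqrt(mu/r1) = 7771.35 m/s
dV1 = V1*(sqrt(2*r2/(r1+r2)) - 1) = 2295.97 m/s
V2 = sqrt(mu/r2) = 3403.26 m/s
dV2 = V2*(1 - sqrt(2*r1/(r1+r2))) = 1472.58 m/s
Total dV = 3769 m/s

3769 m/s


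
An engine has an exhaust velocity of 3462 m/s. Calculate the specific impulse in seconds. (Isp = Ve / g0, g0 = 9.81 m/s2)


Isp = Ve / g0 = 3462 / 9.81 = 352.9 s

352.9 s


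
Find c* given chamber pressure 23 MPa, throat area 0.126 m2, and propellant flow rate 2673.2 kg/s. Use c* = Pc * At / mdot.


c* = 23e6 * 0.126 / 2673.2 = 1084 m/s

1084 m/s


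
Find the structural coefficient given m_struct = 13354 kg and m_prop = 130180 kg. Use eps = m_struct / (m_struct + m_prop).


eps = 13354 / (13354 + 130180) = 0.093

0.093


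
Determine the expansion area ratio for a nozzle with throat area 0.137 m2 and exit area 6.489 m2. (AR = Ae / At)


AR = 6.489 / 0.137 = 47.4

47.4


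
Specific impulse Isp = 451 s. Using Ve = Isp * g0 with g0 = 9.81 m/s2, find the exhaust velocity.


Ve = Isp * g0 = 451 * 9.81 = 4424.3 m/s

4424.3 m/s


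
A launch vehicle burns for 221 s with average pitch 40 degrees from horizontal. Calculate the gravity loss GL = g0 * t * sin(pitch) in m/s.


GL = 9.81 * 221 * sin(40 deg) = 1394 m/s

1394 m/s


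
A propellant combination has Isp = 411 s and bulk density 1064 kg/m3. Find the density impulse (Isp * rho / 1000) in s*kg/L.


rho*Isp = 411 * 1064 / 1000 = 437 s*kg/L

437 s*kg/L


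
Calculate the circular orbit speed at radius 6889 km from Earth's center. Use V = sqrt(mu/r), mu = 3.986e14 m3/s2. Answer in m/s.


V = sqrt(3.986e14 / 6889000) = 7607 m/s

7607 m/s


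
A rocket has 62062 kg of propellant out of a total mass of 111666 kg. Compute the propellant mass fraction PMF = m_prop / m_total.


PMF = 62062 / 111666 = 0.556

0.556


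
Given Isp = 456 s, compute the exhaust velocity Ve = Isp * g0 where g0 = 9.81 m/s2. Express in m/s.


Ve = Isp * g0 = 456 * 9.81 = 4473.4 m/s

4473.4 m/s


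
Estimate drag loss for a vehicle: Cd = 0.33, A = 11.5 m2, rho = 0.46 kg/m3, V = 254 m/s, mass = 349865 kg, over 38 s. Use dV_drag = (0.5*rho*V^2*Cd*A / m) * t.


D = 0.5 * 0.46 * 254^2 * 0.33 * 11.5 = 56312.79 N
a = 56312.79 / 349865 = 0.161 m/s2
dV = 0.161 * 38 = 6.1 m/s

6.1 m/s


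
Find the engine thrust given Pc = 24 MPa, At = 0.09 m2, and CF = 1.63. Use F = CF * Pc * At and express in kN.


F = 1.63 * 24e6 * 0.09 = 3.5208e+06 N = 3520.8 kN

3520.8 kN


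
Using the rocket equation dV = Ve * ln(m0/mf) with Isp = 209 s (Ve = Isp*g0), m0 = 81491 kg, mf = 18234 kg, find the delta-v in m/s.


Ve = 209 * 9.81 = 2050.29 m/s
dV = 2050.29 * ln(81491/18234) = 3070 m/s

3070 m/s


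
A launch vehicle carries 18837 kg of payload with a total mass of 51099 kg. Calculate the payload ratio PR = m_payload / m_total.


PR = 18837 / 51099 = 0.3686

0.3686


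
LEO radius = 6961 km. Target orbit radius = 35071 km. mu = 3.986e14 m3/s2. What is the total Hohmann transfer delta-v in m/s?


V1 = sqrt(mu/r1) = 7567.16 m/s
dV1 = V1*(sqrt(2*r2/(r1+r2)) - 1) = 2208.18 m/s
V2 = sqrt(mu/r2) = 3371.28 m/s
dV2 = V2*(1 - sqrt(2*r1/(r1+r2))) = 1431.04 m/s
Total dV = 3639 m/s

3639 m/s


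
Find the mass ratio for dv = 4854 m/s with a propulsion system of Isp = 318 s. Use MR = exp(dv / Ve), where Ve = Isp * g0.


Ve = 318 * 9.81 = 3119.58 m/s
MR = exp(4854 / 3119.58) = 4.74

4.74


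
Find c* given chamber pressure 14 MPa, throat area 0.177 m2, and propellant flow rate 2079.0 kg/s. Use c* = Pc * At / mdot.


c* = 14e6 * 0.177 / 2079.0 = 1192 m/s

1192 m/s


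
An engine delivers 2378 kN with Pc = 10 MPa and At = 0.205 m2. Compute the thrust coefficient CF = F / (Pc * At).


CF = 2378000 / (10e6 * 0.205) = 1.16

1.16


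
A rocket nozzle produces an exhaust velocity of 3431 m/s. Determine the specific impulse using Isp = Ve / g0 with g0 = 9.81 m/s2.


Isp = Ve / g0 = 3431 / 9.81 = 349.7 s

349.7 s


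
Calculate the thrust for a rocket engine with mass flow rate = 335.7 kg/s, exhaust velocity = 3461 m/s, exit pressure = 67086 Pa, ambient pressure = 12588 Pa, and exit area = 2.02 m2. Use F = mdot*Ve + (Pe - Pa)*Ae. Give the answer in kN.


F = 335.7 * 3461 + (67086 - 12588) * 2.02 = 1.2719e+06 N = 1271.9 kN

1271.9 kN


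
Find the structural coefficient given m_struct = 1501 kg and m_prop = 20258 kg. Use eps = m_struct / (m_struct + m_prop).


eps = 1501 / (1501 + 20258) = 0.069

0.069


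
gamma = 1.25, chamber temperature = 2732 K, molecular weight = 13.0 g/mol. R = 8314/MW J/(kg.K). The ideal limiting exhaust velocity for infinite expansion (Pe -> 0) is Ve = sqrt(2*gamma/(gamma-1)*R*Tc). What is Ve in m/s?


R = 8314 / 13.0 = 639.54 J/(kg.K)
Ve = sqrt(2 * 1.25 / (1.25 - 1) * 639.54 * 2732) = 4180 m/s

4180 m/s


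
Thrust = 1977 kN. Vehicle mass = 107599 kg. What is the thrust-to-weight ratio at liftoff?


TWR = 1977000 / (107599 * 9.81) = 1.87

1.87


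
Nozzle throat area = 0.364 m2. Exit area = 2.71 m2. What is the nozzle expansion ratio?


AR = 2.71 / 0.364 = 7.4

7.4


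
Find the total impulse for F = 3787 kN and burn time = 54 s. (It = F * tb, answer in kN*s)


It = 3787 * 54 = 204498 kN*s

204498 kN*s


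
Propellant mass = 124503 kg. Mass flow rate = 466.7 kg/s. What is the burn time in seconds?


tb = 124503 / 466.7 = 266.8 s

266.8 s


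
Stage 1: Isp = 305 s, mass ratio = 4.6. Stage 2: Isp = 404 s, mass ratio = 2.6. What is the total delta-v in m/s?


dV1 = 305 * 9.81 * ln(4.6) = 4566.0 m/s
dV2 = 404 * 9.81 * ln(2.6) = 3786.9 m/s
Total dV = 4566.0 + 3786.9 = 8352.9 m/s ~ 8353 m/s

8353 m/s


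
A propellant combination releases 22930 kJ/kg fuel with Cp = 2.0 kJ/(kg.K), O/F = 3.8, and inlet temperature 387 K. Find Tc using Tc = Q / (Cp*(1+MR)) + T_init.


Tc = 22930 / (2.0 * (1 + 3.8)) + 387 = 2776 K

2776 K


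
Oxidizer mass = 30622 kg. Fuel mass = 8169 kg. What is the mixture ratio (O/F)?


MR = 30622 / 8169 = 3.75

3.75


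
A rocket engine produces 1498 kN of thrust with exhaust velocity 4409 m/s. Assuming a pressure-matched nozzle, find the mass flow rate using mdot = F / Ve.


mdot = F / Ve = 1498000 / 4409 = 339.8 kg/s

339.8 kg/s


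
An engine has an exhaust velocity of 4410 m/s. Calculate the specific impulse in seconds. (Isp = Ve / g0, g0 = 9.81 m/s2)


Isp = Ve / g0 = 4410 / 9.81 = 449.5 s

449.5 s


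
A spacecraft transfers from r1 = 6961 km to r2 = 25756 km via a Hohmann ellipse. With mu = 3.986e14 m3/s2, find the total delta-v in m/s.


V1 = sqrt(mu/r1) = 7567.16 m/s
dV1 = V1*(sqrt(2*r2/(r1+r2)) - 1) = 1927.96 m/s
V2 = sqrt(mu/r2) = 3933.96 m/s
dV2 = V2*(1 - sqrt(2*r1/(r1+r2))) = 1367.74 m/s
Total dV = 3296 m/s

3296 m/s


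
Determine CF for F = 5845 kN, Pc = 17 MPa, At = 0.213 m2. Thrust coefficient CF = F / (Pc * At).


CF = 5845000 / (17e6 * 0.213) = 1.61

1.61


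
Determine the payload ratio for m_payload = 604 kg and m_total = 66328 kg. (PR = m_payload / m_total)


PR = 604 / 66328 = 0.0091

0.0091


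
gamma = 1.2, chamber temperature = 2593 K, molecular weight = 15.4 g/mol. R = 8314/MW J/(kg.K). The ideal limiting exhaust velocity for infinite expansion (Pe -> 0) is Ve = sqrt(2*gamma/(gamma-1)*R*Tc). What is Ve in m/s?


R = 8314 / 15.4 = 539.87 J/(kg.K)
Ve = sqrt(2 * 1.2 / (1.2 - 1) * 539.87 * 2593) = 4099 m/s

4099 m/s


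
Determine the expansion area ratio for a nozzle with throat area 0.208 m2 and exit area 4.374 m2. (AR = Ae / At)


AR = 4.374 / 0.208 = 21.0

21.0


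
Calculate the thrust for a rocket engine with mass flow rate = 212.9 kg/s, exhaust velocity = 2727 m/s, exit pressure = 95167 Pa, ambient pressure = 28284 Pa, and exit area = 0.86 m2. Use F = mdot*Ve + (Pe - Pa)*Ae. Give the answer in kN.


F = 212.9 * 2727 + (95167 - 28284) * 0.86 = 638098.0 N = 638.1 kN

638.1 kN


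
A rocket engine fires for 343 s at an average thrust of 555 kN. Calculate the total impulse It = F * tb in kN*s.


It = 555 * 343 = 190365 kN*s

190365 kN*s


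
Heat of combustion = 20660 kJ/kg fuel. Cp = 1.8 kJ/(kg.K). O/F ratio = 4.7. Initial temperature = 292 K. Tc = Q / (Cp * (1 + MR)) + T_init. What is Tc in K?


Tc = 20660 / (1.8 * (1 + 4.7)) + 292 = 2306 K

2306 K


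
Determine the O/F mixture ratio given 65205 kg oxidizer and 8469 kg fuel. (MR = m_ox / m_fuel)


MR = 65205 / 8469 = 7.7

7.7


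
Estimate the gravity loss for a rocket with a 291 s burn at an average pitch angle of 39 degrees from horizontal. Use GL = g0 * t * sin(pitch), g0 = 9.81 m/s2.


GL = 9.81 * 291 * sin(39 deg) = 1797 m/s

1797 m/s


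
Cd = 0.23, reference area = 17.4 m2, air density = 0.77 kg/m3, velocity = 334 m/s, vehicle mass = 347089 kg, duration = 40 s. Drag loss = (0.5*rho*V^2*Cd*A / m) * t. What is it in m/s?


D = 0.5 * 0.77 * 334^2 * 0.23 * 17.4 = 171882.14 N
a = 171882.14 / 347089 = 0.4952 m/s2
dV = 0.4952 * 40 = 19.8 m/s

19.8 m/s


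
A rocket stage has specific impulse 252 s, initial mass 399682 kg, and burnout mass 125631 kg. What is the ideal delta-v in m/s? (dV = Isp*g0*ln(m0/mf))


Ve = 252 * 9.81 = 2472.12 m/s
dV = 2472.12 * ln(399682/125631) = 2861 m/s

2861 m/s


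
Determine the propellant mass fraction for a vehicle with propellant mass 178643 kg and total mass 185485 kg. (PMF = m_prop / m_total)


PMF = 178643 / 185485 = 0.963

0.963


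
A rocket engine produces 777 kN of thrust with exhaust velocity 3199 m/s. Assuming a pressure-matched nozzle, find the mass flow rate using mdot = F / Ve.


mdot = F / Ve = 777000 / 3199 = 242.9 kg/s

242.9 kg/s


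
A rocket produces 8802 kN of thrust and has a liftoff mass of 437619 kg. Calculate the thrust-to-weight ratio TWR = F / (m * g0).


TWR = 8802000 / (437619 * 9.81) = 2.05

2.05


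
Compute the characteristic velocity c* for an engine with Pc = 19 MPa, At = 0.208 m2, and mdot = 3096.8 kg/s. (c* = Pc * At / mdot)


c* = 19e6 * 0.208 / 3096.8 = 1276 m/s

1276 m/s


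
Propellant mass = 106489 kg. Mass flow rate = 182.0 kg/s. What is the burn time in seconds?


tb = 106489 / 182.0 = 585.1 s

585.1 s


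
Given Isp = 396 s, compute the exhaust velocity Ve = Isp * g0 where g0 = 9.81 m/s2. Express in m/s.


Ve = Isp * g0 = 396 * 9.81 = 3884.8 m/s

3884.8 m/s


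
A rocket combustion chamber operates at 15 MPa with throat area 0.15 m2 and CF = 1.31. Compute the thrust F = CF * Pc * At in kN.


F = 1.31 * 15e6 * 0.15 = 2.9475e+06 N = 2947.5 kN

2947.5 kN


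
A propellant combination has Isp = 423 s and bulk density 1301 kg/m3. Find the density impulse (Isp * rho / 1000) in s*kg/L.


rho*Isp = 423 * 1301 / 1000 = 550 s*kg/L

550 s*kg/L


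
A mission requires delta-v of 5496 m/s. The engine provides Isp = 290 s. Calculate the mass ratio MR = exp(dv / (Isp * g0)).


Ve = 290 * 9.81 = 2844.9 m/s
MR = exp(5496 / 2844.9) = 6.902

6.902


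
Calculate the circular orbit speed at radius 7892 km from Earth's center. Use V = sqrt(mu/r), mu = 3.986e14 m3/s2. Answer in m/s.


V = sqrt(3.986e14 / 7892000) = 7107 m/s

7107 m/s


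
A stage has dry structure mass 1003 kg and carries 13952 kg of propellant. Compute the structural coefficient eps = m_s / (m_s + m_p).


eps = 1003 / (1003 + 13952) = 0.0671

0.0671


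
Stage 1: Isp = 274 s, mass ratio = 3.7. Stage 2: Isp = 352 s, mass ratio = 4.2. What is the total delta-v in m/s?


dV1 = 274 * 9.81 * ln(3.7) = 3516.7 m/s
dV2 = 352 * 9.81 * ln(4.2) = 4955.5 m/s
Total dV = 3516.7 + 4955.5 = 8472.2 m/s ~ 8472 m/s

8472 m/s


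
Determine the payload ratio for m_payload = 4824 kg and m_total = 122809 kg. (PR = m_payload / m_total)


PR = 4824 / 122809 = 0.0393

0.0393


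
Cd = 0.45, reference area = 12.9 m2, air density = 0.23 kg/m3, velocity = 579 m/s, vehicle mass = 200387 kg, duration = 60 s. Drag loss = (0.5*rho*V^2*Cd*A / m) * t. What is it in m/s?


D = 0.5 * 0.23 * 579^2 * 0.45 * 12.9 = 223798.51 N
a = 223798.51 / 200387 = 1.1168 m/s2
dV = 1.1168 * 60 = 67.0 m/s

67.0 m/s


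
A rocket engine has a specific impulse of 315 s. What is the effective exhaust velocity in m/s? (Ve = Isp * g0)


Ve = Isp * g0 = 315 * 9.81 = 3090.2 m/s

3090.2 m/s


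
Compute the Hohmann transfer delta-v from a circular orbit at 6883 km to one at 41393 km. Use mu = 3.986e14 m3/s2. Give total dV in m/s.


V1 = sqrt(mu/r1) = 7609.91 m/s
dV1 = V1*(sqrt(2*r2/(r1+r2)) - 1) = 2355.44 m/s
V2 = sqrt(mu/r2) = 3103.17 m/s
dV2 = V2*(1 - sqrt(2*r1/(r1+r2))) = 1446.09 m/s
Total dV = 3802 m/s

3802 m/s


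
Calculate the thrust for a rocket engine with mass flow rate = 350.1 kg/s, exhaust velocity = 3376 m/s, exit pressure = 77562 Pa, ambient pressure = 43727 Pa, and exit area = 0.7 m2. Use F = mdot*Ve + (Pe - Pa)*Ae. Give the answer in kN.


F = 350.1 * 3376 + (77562 - 43727) * 0.7 = 1.2056e+06 N = 1205.6 kN

1205.6 kN


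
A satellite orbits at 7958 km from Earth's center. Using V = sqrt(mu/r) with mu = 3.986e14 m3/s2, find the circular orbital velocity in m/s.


V = sqrt(3.986e14 / 7958000) = 7077 m/s

7077 m/s


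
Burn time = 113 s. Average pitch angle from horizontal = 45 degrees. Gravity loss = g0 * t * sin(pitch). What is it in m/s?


GL = 9.81 * 113 * sin(45 deg) = 784 m/s

784 m/s


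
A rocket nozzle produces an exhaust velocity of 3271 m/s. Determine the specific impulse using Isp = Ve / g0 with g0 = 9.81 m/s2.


Isp = Ve / g0 = 3271 / 9.81 = 333.4 s

333.4 s


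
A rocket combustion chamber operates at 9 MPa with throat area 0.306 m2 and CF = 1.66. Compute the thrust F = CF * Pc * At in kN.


F = 1.66 * 9e6 * 0.306 = 4.5716e+06 N = 4571.6 kN

4571.6 kN


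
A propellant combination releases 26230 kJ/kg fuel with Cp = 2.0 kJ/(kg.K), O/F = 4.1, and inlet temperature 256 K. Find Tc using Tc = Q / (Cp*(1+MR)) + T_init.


Tc = 26230 / (2.0 * (1 + 4.1)) + 256 = 2828 K

2828 K


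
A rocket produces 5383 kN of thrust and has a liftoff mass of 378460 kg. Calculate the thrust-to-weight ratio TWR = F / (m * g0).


TWR = 5383000 / (378460 * 9.81) = 1.45

1.45


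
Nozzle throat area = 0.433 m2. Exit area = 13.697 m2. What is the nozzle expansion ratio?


AR = 13.697 / 0.433 = 31.6

31.6


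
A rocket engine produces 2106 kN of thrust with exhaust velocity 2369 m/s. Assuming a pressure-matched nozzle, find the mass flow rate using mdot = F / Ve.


mdot = F / Ve = 2106000 / 2369 = 889.0 kg/s

889.0 kg/s


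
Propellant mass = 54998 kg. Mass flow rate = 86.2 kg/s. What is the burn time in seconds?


tb = 54998 / 86.2 = 638.0 s

638.0 s


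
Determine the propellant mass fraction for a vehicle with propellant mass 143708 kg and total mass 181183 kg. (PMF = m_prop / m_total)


PMF = 143708 / 181183 = 0.793

0.793


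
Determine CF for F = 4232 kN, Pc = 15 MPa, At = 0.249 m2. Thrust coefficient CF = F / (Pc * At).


CF = 4232000 / (15e6 * 0.249) = 1.13

1.13


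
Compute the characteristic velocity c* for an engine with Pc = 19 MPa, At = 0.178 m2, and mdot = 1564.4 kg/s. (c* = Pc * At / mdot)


c* = 19e6 * 0.178 / 1564.4 = 2162 m/s

2162 m/s


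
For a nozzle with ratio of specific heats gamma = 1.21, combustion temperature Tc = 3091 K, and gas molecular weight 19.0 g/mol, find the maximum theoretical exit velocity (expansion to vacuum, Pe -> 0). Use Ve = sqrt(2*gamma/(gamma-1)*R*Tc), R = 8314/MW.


R = 8314 / 19.0 = 437.58 J/(kg.K)
Ve = sqrt(2 * 1.21 / (1.21 - 1) * 437.58 * 3091) = 3948 m/s

3948 m/s


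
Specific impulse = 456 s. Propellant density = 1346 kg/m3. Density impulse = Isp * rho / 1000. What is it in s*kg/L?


rho*Isp = 456 * 1346 / 1000 = 614 s*kg/L

614 s*kg/L


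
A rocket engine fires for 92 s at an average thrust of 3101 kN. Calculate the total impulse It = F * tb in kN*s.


It = 3101 * 92 = 285292 kN*s

285292 kN*s


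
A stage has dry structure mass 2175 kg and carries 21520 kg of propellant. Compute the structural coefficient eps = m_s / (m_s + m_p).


eps = 2175 / (2175 + 21520) = 0.0918

0.0918


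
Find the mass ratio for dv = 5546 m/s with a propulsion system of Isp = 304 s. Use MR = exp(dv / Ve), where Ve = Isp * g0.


Ve = 304 * 9.81 = 2982.24 m/s
MR = exp(5546 / 2982.24) = 6.422

6.422


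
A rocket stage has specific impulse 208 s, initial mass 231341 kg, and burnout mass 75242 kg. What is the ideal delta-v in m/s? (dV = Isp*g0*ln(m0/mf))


Ve = 208 * 9.81 = 2040.48 m/s
dV = 2040.48 * ln(231341/75242) = 2292 m/s

2292 m/s


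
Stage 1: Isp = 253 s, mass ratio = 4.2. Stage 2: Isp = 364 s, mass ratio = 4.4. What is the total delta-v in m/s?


dV1 = 253 * 9.81 * ln(4.2) = 3561.8 m/s
dV2 = 364 * 9.81 * ln(4.4) = 5290.6 m/s
Total dV = 3561.8 + 5290.6 = 8852.4 m/s ~ 8852 m/s

8852 m/s


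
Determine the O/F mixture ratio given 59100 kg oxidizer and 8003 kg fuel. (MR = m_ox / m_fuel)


MR = 59100 / 8003 = 7.38

7.38


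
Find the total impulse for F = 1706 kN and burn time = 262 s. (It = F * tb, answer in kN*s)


It = 1706 * 262 = 446972 kN*s

446972 kN*s


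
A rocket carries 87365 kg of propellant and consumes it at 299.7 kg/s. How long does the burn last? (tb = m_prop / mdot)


tb = 87365 / 299.7 = 291.5 s

291.5 s


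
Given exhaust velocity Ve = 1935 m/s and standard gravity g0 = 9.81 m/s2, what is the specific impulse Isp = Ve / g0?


Isp = Ve / g0 = 1935 / 9.81 = 197.2 s

197.2 s


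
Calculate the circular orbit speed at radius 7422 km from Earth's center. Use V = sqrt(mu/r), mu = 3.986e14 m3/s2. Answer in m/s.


V = sqrt(3.986e14 / 7422000) = 7328 m/s

7328 m/s


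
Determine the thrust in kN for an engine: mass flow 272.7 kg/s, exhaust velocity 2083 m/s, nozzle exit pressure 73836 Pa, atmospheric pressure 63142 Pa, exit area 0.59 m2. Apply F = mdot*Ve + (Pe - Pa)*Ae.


F = 272.7 * 2083 + (73836 - 63142) * 0.59 = 574344.0 N = 574.3 kN

574.3 kN


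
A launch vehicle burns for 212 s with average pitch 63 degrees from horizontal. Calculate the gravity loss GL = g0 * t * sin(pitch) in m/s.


GL = 9.81 * 212 * sin(63 deg) = 1853 m/s

1853 m/s


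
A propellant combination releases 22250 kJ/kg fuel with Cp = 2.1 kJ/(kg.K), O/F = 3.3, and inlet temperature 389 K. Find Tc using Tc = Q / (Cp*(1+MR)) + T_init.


Tc = 22250 / (2.1 * (1 + 3.3)) + 389 = 2853 K

2853 K


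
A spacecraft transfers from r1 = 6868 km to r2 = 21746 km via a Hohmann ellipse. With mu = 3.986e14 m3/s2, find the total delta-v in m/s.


V1 = sqrt(mu/r1) = 7618.22 m/s
dV1 = V1*(sqrt(2*r2/(r1+r2)) - 1) = 1774.01 m/s
V2 = sqrt(mu/r2) = 4281.33 m/s
dV2 = V2*(1 - sqrt(2*r1/(r1+r2))) = 1315.0 m/s
Total dV = 3089 m/s

3089 m/s


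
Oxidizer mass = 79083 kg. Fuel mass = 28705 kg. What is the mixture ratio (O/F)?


MR = 79083 / 28705 = 2.76

2.76


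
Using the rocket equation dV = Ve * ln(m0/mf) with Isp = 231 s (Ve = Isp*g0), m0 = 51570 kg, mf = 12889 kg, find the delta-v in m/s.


Ve = 231 * 9.81 = 2266.11 m/s
dV = 2266.11 * ln(51570/12889) = 3142 m/s

3142 m/s


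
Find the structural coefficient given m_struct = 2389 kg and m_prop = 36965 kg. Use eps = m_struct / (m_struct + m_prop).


eps = 2389 / (2389 + 36965) = 0.0607

0.0607


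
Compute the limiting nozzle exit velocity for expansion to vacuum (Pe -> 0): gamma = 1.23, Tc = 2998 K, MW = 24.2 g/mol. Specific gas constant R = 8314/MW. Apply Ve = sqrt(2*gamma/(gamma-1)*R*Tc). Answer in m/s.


R = 8314 / 24.2 = 343.55 J/(kg.K)
Ve = sqrt(2 * 1.23 / (1.23 - 1) * 343.55 * 2998) = 3319 m/s

3319 m/s


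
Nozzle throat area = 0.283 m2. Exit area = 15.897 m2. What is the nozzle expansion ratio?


AR = 15.897 / 0.283 = 56.2

56.2


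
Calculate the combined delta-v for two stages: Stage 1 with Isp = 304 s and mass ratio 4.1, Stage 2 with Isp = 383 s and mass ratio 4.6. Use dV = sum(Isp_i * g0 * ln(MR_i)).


dV1 = 304 * 9.81 * ln(4.1) = 4207.9 m/s
dV2 = 383 * 9.81 * ln(4.6) = 5733.7 m/s
Total dV = 4207.9 + 5733.7 = 9941.6 m/s ~ 9942 m/s

9942 m/s


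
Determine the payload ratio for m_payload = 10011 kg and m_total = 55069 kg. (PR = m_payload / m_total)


PR = 10011 / 55069 = 0.1818

0.1818


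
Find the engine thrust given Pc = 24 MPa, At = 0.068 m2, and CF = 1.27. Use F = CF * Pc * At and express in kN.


F = 1.27 * 24e6 * 0.068 = 2.0726e+06 N = 2072.6 kN

2072.6 kN


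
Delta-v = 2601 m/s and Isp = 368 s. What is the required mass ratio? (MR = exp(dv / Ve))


Ve = 368 * 9.81 = 3610.08 m/s
MR = exp(2601 / 3610.08) = 2.055

2.055


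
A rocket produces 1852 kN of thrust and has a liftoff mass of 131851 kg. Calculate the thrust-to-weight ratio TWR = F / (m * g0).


TWR = 1852000 / (131851 * 9.81) = 1.43

1.43


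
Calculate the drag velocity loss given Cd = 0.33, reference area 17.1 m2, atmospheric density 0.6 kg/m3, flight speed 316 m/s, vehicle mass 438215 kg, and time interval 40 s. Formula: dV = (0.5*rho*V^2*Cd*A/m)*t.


D = 0.5 * 0.6 * 316^2 * 0.33 * 17.1 = 169046.22 N
a = 169046.22 / 438215 = 0.3858 m/s2
dV = 0.3858 * 40 = 15.4 m/s

15.4 m/s


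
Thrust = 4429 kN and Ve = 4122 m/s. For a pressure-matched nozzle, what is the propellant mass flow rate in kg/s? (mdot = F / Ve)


mdot = F / Ve = 4429000 / 4122 = 1074.5 kg/s

1074.5 kg/s


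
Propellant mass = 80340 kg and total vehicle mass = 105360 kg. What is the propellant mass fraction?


PMF = 80340 / 105360 = 0.763

0.763


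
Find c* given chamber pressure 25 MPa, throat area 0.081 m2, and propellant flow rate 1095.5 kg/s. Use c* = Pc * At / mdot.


c* = 25e6 * 0.081 / 1095.5 = 1848 m/s

1848 m/s


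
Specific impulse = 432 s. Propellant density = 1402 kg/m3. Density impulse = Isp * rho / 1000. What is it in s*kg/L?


rho*Isp = 432 * 1402 / 1000 = 606 s*kg/L

606 s*kg/L


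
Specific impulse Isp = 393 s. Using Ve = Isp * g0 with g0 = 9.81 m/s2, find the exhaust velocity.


Ve = Isp * g0 = 393 * 9.81 = 3855.3 m/s

3855.3 m/s


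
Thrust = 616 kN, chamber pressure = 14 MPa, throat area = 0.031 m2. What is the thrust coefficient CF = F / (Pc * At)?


CF = 616000 / (14e6 * 0.031) = 1.42

1.42


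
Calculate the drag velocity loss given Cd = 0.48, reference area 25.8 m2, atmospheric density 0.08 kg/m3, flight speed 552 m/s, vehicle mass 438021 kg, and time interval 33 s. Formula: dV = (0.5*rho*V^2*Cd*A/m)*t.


D = 0.5 * 0.08 * 552^2 * 0.48 * 25.8 = 150938.17 N
a = 150938.17 / 438021 = 0.3446 m/s2
dV = 0.3446 * 33 = 11.4 m/s

11.4 m/s


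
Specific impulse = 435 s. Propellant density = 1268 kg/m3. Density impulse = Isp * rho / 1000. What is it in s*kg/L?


rho*Isp = 435 * 1268 / 1000 = 552 s*kg/L

552 s*kg/L


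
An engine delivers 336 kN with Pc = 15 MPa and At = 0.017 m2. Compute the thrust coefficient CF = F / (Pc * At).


CF = 336000 / (15e6 * 0.017) = 1.32

1.32


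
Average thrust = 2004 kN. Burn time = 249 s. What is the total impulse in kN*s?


It = 2004 * 249 = 498996 kN*s

498996 kN*s


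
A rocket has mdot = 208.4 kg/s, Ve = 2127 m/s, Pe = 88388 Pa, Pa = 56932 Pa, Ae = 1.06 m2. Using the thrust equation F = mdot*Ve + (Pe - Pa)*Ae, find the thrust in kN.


F = 208.4 * 2127 + (88388 - 56932) * 1.06 = 476610.0 N = 476.6 kN

476.6 kN


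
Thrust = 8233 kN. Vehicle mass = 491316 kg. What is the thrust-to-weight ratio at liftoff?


TWR = 8233000 / (491316 * 9.81) = 1.71

1.71


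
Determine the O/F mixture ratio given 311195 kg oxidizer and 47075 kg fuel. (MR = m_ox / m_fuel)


MR = 311195 / 47075 = 6.61

6.61


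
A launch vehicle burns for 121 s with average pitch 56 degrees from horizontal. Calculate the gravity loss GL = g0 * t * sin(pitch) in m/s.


GL = 9.81 * 121 * sin(56 deg) = 984 m/s

984 m/s


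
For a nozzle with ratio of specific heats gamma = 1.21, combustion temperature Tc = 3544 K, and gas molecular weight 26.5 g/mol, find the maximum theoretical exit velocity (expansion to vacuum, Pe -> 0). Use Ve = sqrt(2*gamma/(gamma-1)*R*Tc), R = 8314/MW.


R = 8314 / 26.5 = 313.74 J/(kg.K)
Ve = sqrt(2 * 1.21 / (1.21 - 1) * 313.74 * 3544) = 3580 m/s

3580 m/s


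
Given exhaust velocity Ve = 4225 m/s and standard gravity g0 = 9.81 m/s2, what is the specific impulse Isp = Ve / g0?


Isp = Ve / g0 = 4225 / 9.81 = 430.7 s

430.7 s


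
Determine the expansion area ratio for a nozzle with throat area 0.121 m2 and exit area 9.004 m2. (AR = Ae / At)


AR = 9.004 / 0.121 = 74.4

74.4


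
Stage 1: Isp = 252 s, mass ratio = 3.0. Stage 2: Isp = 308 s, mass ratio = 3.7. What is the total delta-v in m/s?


dV1 = 252 * 9.81 * ln(3.0) = 2715.9 m/s
dV2 = 308 * 9.81 * ln(3.7) = 3953.1 m/s
Total dV = 2715.9 + 3953.1 = 6669.0 m/s ~ 6669 m/s

6669 m/s


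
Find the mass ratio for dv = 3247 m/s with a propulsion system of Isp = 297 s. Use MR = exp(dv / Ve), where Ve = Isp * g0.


Ve = 297 * 9.81 = 2913.57 m/s
MR = exp(3247 / 2913.57) = 3.048

3.048


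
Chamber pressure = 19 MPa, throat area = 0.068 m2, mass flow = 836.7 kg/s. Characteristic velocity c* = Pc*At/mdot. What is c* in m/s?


c* = 19e6 * 0.068 / 836.7 = 1544 m/s

1544 m/s


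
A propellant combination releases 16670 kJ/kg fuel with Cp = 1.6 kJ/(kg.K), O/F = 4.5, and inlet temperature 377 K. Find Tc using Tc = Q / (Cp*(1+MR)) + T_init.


Tc = 16670 / (1.6 * (1 + 4.5)) + 377 = 2271 K

2271 K


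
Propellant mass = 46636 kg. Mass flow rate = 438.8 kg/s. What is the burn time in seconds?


tb = 46636 / 438.8 = 106.3 s

106.3 s


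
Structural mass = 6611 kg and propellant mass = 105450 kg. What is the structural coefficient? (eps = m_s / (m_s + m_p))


eps = 6611 / (6611 + 105450) = 0.059

0.059


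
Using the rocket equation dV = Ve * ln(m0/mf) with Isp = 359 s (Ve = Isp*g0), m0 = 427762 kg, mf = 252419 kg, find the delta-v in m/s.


Ve = 359 * 9.81 = 3521.79 m/s
dV = 3521.79 * ln(427762/252419) = 1858 m/s

1858 m/s


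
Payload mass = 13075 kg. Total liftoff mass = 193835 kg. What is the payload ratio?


PR = 13075 / 193835 = 0.0675

0.0675


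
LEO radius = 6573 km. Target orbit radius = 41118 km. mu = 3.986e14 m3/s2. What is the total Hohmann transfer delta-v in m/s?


V1 = sqrt(mu/r1) = 7787.3 m/s
dV1 = V1*(sqrt(2*r2/(r1+r2)) - 1) = 2438.56 m/s
V2 = sqrt(mu/r2) = 3113.53 m/s
dV2 = V2*(1 - sqrt(2*r1/(r1+r2))) = 1478.85 m/s
Total dV = 3917 m/s

3917 m/s


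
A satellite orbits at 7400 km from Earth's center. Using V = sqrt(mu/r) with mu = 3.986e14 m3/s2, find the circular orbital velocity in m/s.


V = sqrt(3.986e14 / 7400000) = 7339 m/s

7339 m/s


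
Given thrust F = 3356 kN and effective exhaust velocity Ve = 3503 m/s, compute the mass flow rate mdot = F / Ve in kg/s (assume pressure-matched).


mdot = F / Ve = 3356000 / 3503 = 958.0 kg/s

958.0 kg/s


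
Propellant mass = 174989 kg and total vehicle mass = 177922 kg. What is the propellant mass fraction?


PMF = 174989 / 177922 = 0.984

0.984


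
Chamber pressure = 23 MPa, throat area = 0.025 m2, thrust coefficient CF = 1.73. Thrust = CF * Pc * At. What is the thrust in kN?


F = 1.73 * 23e6 * 0.025 = 994750.0 N = 994.8 kN

994.8 kN


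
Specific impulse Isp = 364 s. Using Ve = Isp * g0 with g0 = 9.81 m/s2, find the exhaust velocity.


Ve = Isp * g0 = 364 * 9.81 = 3570.8 m/s

3570.8 m/s


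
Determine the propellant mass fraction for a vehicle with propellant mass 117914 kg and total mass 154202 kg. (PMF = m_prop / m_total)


PMF = 117914 / 154202 = 0.765

0.765
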